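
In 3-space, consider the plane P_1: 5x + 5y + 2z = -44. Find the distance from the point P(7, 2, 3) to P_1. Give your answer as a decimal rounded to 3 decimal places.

n·P − d = (5)·(7) + (5)·(2) + (2)·(3) − (-44) = 95; |n| = √54.
Distance = |95| / √54 = 95/√54 ≈ 12.928.

12.928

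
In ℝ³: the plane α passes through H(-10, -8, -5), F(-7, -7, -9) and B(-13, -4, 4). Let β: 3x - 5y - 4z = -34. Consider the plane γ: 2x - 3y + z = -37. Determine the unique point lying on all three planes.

HF = (3, 1, -4), HB = (-3, 4, 9); a normal to α is HF × HB = (25, -15, 15).
Using H: α has equation 25x - 15y + 15z = -205.
Solving the 3×3 linear system 25x - 15y + 15z = -205, 3x - 5y - 4z = -34, 2x - 3y + z = -37 (e.g. by elimination or Cramer's rule, determinant = -245) gives (2, 12, -5).

(2, 12, -5)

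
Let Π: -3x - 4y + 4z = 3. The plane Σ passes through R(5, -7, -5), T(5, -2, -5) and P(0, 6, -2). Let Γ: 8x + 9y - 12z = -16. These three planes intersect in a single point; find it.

(-5, 4, 1)

RT = (0, 5, 0), RP = (-5, 13, 3); a normal to Σ is RT × RP = (15, 0, 25).
Using R: Σ has equation 15x + 25z = -50.
Solving the 3×3 linear system -3x - 4y + 4z = 3, 15x + 25z = -50, 8x + 9y - 12z = -16 (e.g. by elimination or Cramer's rule, determinant = -305) gives (-5, 4, 1).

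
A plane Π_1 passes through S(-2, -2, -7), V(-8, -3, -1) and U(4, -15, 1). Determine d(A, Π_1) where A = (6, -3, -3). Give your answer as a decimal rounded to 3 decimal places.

SV = (-6, -1, 6), SU = (6, -13, 8); a normal to Π_1 is SV × SU = (70, 84, 84).
Using S: Π_1 has equation 70x + 84y + 84z = -896.
n·A − d = (70)·(6) + (84)·(-3) + (84)·(-3) − (-896) = 812; |n| = √19012.
Distance = |812| / √19012 = 812/√19012 ≈ 5.889.

5.889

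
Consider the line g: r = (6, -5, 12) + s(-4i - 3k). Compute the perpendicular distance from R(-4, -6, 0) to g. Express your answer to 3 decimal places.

3.736

Taking (6, -5, 12) on g with direction v = (-4, 0, -3): w = R − (6, -5, 12) = (-10, -1, -12), and w × v = (3, 18, -4).
Distance = |w × v| / |v| = √349 / √25 ≈ 3.736.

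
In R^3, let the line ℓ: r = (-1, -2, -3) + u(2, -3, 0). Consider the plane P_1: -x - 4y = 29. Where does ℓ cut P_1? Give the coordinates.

Substitute r = (-1, -2, -3) + t(2, -3, 0) into the plane: 9 + 10t = 29, so t = 2.
Intersection: (-1, -2, -3) + 2·(2, -3, 0) = (3, -8, -3).

(3, -8, -3)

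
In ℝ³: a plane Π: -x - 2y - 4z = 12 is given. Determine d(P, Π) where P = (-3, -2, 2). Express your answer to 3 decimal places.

n·P − d = (-1)·(-3) + (-2)·(-2) + (-4)·(2) − 12 = -13; |n| = √21.
Distance = |-13| / √21 = 13/√21 ≈ 2.837.

2.837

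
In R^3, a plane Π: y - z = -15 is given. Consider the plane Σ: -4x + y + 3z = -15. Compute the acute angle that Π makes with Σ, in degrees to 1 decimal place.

cos θ = |n₁·n₂| / (|n₁||n₂|) = |-2| / (√2 · √26).
θ = arccos(0.27735) ≈ 73.9°.

73.9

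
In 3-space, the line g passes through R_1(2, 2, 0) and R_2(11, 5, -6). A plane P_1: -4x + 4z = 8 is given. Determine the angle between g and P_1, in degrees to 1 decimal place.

A direction vector for g is R_2 − R_1 = (9, 3, -6).
sin θ = |n·v| / (|n||v|) = |-60| / (√32 · √126) = 0.94491.
θ ≈ 70.9°.

70.9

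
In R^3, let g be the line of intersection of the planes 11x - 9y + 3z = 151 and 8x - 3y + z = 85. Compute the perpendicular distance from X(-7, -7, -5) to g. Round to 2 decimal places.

Direction of g: (11, -9, 3) × (8, -3, 1) = (0, 13, 39).
A point on g: solving the two plane equations with y = -6 gives (8, -6, 3).
Taking (8, -6, 3) on g with direction v = (0, 13, 39): w = X − (8, -6, 3) = (-15, -1, -8), and w × v = (65, 585, -195).
Distance = |w × v| / |v| = √384475 / √1690 ≈ 15.08.

15.08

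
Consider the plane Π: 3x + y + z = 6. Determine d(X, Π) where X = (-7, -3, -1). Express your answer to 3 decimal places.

9.347

n·X − d = (3)·(-7) + (1)·(-3) + (1)·(-1) − 6 = -31; |n| = √11.
Distance = |-31| / √11 = 31/√11 ≈ 9.347.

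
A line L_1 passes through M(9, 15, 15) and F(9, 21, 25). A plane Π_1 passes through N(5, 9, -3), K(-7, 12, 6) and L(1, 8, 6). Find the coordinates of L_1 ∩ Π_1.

A direction vector for L_1 is F − M = (0, 6, 10).
NK = (-12, 3, 9), NL = (-4, -1, 9); a normal to Π_1 is NK × NL = (36, 72, 24).
Using N: Π_1 has equation 36x + 72y + 24z = 756.
Substitute r = (9, 15, 15) + t(0, 6, 10) into the plane: 1764 + 672t = 756, so t = -3/2.
Intersection: (9, 15, 15) + (-3/2)·(0, 6, 10) = (9, 6, 0).

(9, 6, 0)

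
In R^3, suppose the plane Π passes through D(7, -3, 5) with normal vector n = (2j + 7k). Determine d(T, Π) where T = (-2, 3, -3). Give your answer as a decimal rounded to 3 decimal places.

Π: n·r = n·D gives 2y + 7z = 29.
n·T − d = (0)·(-2) + (2)·(3) + (7)·(-3) − 29 = -44; |n| = √53.
Distance = |-44| / √53 = 44/√53 ≈ 6.044.

6.044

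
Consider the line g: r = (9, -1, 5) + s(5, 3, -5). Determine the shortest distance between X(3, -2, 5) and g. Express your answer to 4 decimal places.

Taking (9, -1, 5) on g with direction v = (5, 3, -5): w = X − (9, -1, 5) = (-6, -1, 0), and w × v = (5, -30, -13).
Distance = |w × v| / |v| = √1094 / √59 ≈ 4.3061.

4.3061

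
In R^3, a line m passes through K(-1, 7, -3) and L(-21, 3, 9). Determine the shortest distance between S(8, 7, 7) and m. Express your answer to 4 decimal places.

13.2125

A direction vector for m is L − K = (-20, -4, 12).
Taking (-1, 7, -3) on m with direction v = (-20, -4, 12): w = S − (-1, 7, -3) = (9, 0, 10), and w × v = (40, -308, -36).
Distance = |w × v| / |v| = √97760 / √560 ≈ 13.2125.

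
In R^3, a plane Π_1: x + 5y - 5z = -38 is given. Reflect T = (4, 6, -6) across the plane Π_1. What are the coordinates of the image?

(0, -14, 14)

λ = (n·T − d)/|n|² = (64 − (-38))/51 = 2.
Reflection = T − 2λn = (4, 6, -6) − 4·(1, 5, -5) = (0, -14, 14).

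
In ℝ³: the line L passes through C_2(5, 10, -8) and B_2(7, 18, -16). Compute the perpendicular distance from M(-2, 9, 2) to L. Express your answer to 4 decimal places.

8.4369

A direction vector for L is B_2 − C_2 = (2, 8, -8).
Taking (5, 10, -8) on L with direction v = (2, 8, -8): w = M − (5, 10, -8) = (-7, -1, 10), and w × v = (-72, -36, -54).
Distance = |w × v| / |v| = √9396 / √132 ≈ 8.4369.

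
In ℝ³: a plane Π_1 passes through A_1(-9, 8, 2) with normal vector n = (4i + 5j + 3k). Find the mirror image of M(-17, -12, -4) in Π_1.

Π_1: n·r = n·A_1 gives 4x + 5y + 3z = 10.
λ = (n·M − d)/|n|² = (-140 − 10)/50 = -3.
Reflection = M − 2λn = (-17, -12, -4) − (-6)·(4, 5, 3) = (7, 18, 14).

(7, 18, 14)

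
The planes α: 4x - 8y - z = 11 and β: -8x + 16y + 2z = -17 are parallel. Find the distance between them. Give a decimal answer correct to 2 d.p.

0.28

Rescale β by 1/(-2): 4x - 8y - z = 17/2. Then distance = |11 − (17/2)| / √81 ≈ 0.28.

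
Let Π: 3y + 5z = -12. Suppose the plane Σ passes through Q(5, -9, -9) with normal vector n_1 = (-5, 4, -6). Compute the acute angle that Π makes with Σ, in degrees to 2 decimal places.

Σ: n_1·r = n_1·Q gives -5x + 4y - 6z = -7.
cos θ = |n₁·n₂| / (|n₁||n₂|) = |-18| / (√34 · √77).
θ = arccos(0.35179) ≈ 69.40°.

69.40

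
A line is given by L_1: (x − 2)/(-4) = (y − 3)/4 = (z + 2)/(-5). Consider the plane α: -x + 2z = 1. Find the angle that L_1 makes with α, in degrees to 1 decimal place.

20.8

L_1 has direction (-4, 4, -5) through (2, 3, -2).
sin θ = |n·v| / (|n||v|) = |-6| / (√5 · √57) = 0.35541.
θ ≈ 20.8°.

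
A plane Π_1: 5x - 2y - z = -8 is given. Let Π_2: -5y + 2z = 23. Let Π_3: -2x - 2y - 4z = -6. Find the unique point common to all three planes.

Solving the 3×3 linear system 5x - 2y - z = -8, -5y + 2z = 23, -2x - 2y - 4z = -6 (e.g. by elimination or Cramer's rule, determinant = 138) gives (-2, -3, 4).

(-2, -3, 4)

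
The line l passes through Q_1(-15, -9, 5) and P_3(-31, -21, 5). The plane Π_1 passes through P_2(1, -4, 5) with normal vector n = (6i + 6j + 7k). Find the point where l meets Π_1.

(-3, 0, 5)

A direction vector for l is P_3 − Q_1 = (-16, -12, 0).
Π_1: n·r = n·P_2 gives 6x + 6y + 7z = 17.
Substitute r = (-15, -9, 5) + t(-16, -12, 0) into the plane: -109 + (-168)t = 17, so t = -3/4.
Intersection: (-15, -9, 5) + (-3/4)·(-16, -12, 0) = (-3, 0, 5).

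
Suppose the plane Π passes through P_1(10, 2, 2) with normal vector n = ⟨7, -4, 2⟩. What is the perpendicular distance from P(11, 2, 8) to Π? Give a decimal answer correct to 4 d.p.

2.2873

Π: n·r = n·P_1 gives 7x - 4y + 2z = 66.
n·P − d = (7)·(11) + (-4)·(2) + (2)·(8) − 66 = 19; |n| = √69.
Distance = |19| / √69 = 19/√69 ≈ 2.2873.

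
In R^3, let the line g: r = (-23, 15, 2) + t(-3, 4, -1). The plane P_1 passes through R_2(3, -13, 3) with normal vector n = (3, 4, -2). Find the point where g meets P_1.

P_1: n·r = n·R_2 gives 3x + 4y - 2z = -49.
Substitute r = (-23, 15, 2) + t(-3, 4, -1) into the plane: -13 + 9t = -49, so t = -4.
Intersection: (-23, 15, 2) + (-4)·(-3, 4, -1) = (-11, -1, 6).

(-11, -1, 6)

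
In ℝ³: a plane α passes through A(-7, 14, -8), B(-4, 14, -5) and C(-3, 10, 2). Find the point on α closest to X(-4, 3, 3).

AB = (3, 0, 3), AC = (4, -4, 10); a normal to α is AB × AC = (12, -18, -12).
Using A: α has equation 12x - 18y - 12z = -240.
Foot = X − λn with λ = (n·X − d)/|n|² = (-138 − (-240))/612 = 1/6.
Foot = (-4, 3, 3) − (1/6)·(12, -18, -12) = (-6, 6, 5).

(-6, 6, 5)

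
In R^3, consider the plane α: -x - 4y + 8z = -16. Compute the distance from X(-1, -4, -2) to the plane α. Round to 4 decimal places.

n·X − d = (-1)·(-1) + (-4)·(-4) + (8)·(-2) − (-16) = 17; |n| = √81.
Distance = |17| / √81 = 17/√81 ≈ 1.8889.

1.8889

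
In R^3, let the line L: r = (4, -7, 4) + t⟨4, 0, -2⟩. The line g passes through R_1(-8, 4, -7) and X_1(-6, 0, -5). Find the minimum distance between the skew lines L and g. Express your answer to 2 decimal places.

A direction vector for g is X_1 − R_1 = (2, -4, 2).
Common perpendicular direction n = (4, 0, -2) × (2, -4, 2) = (-8, -12, -16).
With w = (-8, 4, -7) − (4, -7, 4) = (-12, 11, -11), w · n = 140.
Distance = |w · n| / |n| = |140| / √464 ≈ 6.50.

6.50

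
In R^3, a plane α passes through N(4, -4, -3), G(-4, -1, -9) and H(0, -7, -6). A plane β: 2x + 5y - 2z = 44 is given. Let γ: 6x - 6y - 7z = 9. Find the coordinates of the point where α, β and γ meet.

NG = (-8, 3, -6), NH = (-4, -3, -3); a normal to α is NG × NH = (-27, 0, 36).
Using N: α has equation -27x + 36z = -216.
Solving the 3×3 linear system -27x + 36z = -216, 2x + 5y - 2z = 44, 6x - 6y - 7z = 9 (e.g. by elimination or Cramer's rule, determinant = -243) gives (4, 6, -3).

(4, 6, -3)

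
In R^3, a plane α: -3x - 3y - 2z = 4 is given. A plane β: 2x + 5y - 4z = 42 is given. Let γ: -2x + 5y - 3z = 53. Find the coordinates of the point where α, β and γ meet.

Solving the 3×3 linear system -3x - 3y - 2z = 4, 2x + 5y - 4z = 42, -2x + 5y - 3z = 53 (e.g. by elimination or Cramer's rule, determinant = -97) gives (-4, 6, -5).

(-4, 6, -5)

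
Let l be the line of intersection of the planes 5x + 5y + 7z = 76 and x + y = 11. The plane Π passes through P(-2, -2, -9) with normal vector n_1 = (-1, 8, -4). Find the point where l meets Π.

Direction of l: (5, 5, 7) × (1, 1, 0) = (-7, 7, 0).
A point on l: solving the two plane equations with x = 14 gives (14, -3, 3).
Π: n_1·r = n_1·P gives -x + 8y - 4z = 22.
Substitute r = (14, -3, 3) + t(-7, 7, 0) into the plane: -50 + 63t = 22, so t = 8/7.
Intersection: (14, -3, 3) + (8/7)·(-7, 7, 0) = (6, 5, 3).

(6, 5, 3)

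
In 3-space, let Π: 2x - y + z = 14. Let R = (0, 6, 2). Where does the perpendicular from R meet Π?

Foot = R − λn with λ = (n·R − d)/|n|² = (-4 − 14)/6 = -3.
Foot = (0, 6, 2) − (-3)·(2, -1, 1) = (6, 3, 5).

(6, 3, 5)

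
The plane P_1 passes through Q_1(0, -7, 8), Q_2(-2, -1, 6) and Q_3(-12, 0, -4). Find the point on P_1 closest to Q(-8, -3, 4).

(-6, -3, 2)

Q_1Q_2 = (-2, 6, -2), Q_1Q_3 = (-12, 7, -12); a normal to P_1 is Q_1Q_2 × Q_1Q_3 = (-58, 0, 58).
Using Q_1: P_1 has equation -58x + 58z = 464.
Foot = Q − λn with λ = (n·Q − d)/|n|² = (696 − 464)/6728 = 1/29.
Foot = (-8, -3, 4) − (1/29)·(-58, 0, 58) = (-6, -3, 2).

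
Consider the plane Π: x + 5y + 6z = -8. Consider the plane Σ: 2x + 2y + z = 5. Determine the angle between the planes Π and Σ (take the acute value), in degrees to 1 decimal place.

40.4

cos θ = |n₁·n₂| / (|n₁||n₂|) = |18| / (√62 · √9).
θ = arccos(0.76200) ≈ 40.4°.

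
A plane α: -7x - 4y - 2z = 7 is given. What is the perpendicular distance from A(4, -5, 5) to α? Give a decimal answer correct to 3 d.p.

n·A − d = (-7)·(4) + (-4)·(-5) + (-2)·(5) − 7 = -25; |n| = √69.
Distance = |-25| / √69 = 25/√69 ≈ 3.010.

3.010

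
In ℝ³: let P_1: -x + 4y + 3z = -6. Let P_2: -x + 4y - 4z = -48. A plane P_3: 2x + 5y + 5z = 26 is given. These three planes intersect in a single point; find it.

(8, -4, 6)

Solving the 3×3 linear system -x + 4y + 3z = -6, -x + 4y - 4z = -48, 2x + 5y + 5z = 26 (e.g. by elimination or Cramer's rule, determinant = -91) gives (8, -4, 6).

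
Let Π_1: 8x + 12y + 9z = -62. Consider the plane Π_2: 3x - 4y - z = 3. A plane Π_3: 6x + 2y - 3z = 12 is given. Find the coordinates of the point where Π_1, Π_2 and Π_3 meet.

Solving the 3×3 linear system 8x + 12y + 9z = -62, 3x - 4y - z = 3, 6x + 2y - 3z = 12 (e.g. by elimination or Cramer's rule, determinant = 418) gives (-1, 0, -6).

(-1, 0, -6)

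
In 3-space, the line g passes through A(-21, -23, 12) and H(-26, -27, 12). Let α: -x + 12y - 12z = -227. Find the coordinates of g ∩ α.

A direction vector for g is H − A = (-5, -4, 0).
Substitute r = (-21, -23, 12) + t(-5, -4, 0) into the plane: -399 + (-43)t = -227, so t = -4.
Intersection: (-21, -23, 12) + (-4)·(-5, -4, 0) = (-1, -7, 12).

(-1, -7, 12)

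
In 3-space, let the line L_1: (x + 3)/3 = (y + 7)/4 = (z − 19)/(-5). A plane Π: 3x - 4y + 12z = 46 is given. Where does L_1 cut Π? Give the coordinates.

(6, 5, 4)

L_1 has direction (3, 4, -5) through (-3, -7, 19).
Substitute r = (-3, -7, 19) + t(3, 4, -5) into the plane: 247 + (-67)t = 46, so t = 3.
Intersection: (-3, -7, 19) + 3·(3, 4, -5) = (6, 5, 4).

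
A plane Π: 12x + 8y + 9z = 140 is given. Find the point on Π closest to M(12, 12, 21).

Foot = M − λn with λ = (n·M − d)/|n|² = (429 − 140)/289 = 1.
Foot = (12, 12, 21) − 1·(12, 8, 9) = (0, 4, 12).

(0, 4, 12)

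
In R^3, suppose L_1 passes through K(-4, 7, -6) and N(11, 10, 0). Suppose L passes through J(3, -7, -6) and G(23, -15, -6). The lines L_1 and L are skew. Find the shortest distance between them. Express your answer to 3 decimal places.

6.065

A direction vector for L_1 is N − K = (15, 3, 6).
A direction vector for L is G − J = (20, -8, 0).
Common perpendicular direction n = (15, 3, 6) × (20, -8, 0) = (48, 120, -180).
With w = (3, -7, -6) − (-4, 7, -6) = (7, -14, 0), w · n = -1344.
Distance = |w · n| / |n| = |-1344| / √49104 ≈ 6.065.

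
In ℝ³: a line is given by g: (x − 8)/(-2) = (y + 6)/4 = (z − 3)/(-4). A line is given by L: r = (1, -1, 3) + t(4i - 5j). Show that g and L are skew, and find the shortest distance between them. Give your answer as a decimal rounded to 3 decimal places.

g has direction (-2, 4, -4) through (8, -6, 3).
Common perpendicular direction n = (-2, 4, -4) × (4, -5, 0) = (-20, -16, -6).
With w = (1, -1, 3) − (8, -6, 3) = (-7, 5, 0), w · n = 60.
Since n ≠ 0 the lines are not parallel, and w · n = 60 ≠ 0 so they do not intersect; hence they are skew.
Distance = |w · n| / |n| = |60| / √692 ≈ 2.281.

2.281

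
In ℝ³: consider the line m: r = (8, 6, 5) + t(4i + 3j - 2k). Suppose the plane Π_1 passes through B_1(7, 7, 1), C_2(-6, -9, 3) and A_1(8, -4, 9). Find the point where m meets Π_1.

B_1C_2 = (-13, -16, 2), B_1A_1 = (1, -11, 8); a normal to Π_1 is B_1C_2 × B_1A_1 = (-106, 106, 159).
Using B_1: Π_1 has equation -106x + 106y + 159z = 159.
Substitute r = (8, 6, 5) + t(4, 3, -2) into the plane: 583 + (-424)t = 159, so t = 1.
Intersection: (8, 6, 5) + 1·(4, 3, -2) = (12, 9, 3).

(12, 9, 3)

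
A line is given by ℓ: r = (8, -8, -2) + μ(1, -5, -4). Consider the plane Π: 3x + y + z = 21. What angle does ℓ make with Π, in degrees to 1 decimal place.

sin θ = |n·v| / (|n||v|) = |-6| / (√11 · √42) = 0.27915.
θ ≈ 16.2°.

16.2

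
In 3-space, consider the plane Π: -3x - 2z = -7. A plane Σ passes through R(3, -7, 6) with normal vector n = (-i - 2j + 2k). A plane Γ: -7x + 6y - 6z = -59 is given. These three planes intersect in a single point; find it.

Σ: n·r = n·R gives -x - 2y + 2z = 23.
Solving the 3×3 linear system -3x - 2z = -7, -x - 2y + 2z = 23, -7x + 6y - 6z = -59 (e.g. by elimination or Cramer's rule, determinant = 40) gives (-1, -6, 5).

(-1, -6, 5)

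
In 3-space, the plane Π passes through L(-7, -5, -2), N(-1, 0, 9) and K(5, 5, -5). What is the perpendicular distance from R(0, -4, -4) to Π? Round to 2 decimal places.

3.71

LN = (6, 5, 11), LK = (12, 10, -3); a normal to Π is LN × LK = (-125, 150, 0).
Using L: Π has equation -125x + 150y = 125.
n·R − d = (-125)·(0) + (150)·(-4) + (0)·(-4) − 125 = -725; |n| = √38125.
Distance = |-725| / √38125 = 725/√38125 ≈ 3.71.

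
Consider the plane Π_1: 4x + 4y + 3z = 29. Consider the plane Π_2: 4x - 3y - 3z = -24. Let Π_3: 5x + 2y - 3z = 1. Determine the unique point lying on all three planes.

(0, 5, 3)

Solving the 3×3 linear system 4x + 4y + 3z = 29, 4x - 3y - 3z = -24, 5x + 2y - 3z = 1 (e.g. by elimination or Cramer's rule, determinant = 117) gives (0, 5, 3).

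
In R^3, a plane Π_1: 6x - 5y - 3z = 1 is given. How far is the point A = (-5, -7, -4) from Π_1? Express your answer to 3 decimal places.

n·A − d = (6)·(-5) + (-5)·(-7) + (-3)·(-4) − 1 = 16; |n| = √70.
Distance = |16| / √70 = 16/√70 ≈ 1.912.

1.912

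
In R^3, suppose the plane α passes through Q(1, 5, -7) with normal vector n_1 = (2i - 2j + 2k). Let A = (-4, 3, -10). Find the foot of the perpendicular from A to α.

α: n_1·r = n_1·Q gives 2x - 2y + 2z = -22.
Foot = A − λn with λ = (n·A − d)/|n|² = (-34 − (-22))/12 = -1.
Foot = (-4, 3, -10) − (-1)·(2, -2, 2) = (-2, 1, -8).

(-2, 1, -8)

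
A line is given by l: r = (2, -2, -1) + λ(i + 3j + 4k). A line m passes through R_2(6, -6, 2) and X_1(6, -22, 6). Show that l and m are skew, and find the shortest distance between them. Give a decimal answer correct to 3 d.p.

A direction vector for m is X_1 − R_2 = (0, -16, 4).
Common perpendicular direction n = (1, 3, 4) × (0, -16, 4) = (76, -4, -16).
With w = (6, -6, 2) − (2, -2, -1) = (4, -4, 3), w · n = 272.
Since n ≠ 0 the lines are not parallel, and w · n = 272 ≠ 0 so they do not intersect; hence they are skew.
Distance = |w · n| / |n| = |272| / √6048 ≈ 3.498.

3.498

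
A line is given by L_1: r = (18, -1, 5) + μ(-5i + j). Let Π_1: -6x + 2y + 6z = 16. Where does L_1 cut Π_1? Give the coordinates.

(3, 2, 5)

Substitute r = (18, -1, 5) + t(-5, 1, 0) into the plane: -80 + 32t = 16, so t = 3.
Intersection: (18, -1, 5) + 3·(-5, 1, 0) = (3, 2, 5).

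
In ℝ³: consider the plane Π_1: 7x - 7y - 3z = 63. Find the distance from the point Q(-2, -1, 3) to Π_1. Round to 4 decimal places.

7.6372

n·Q − d = (7)·(-2) + (-7)·(-1) + (-3)·(3) − 63 = -79; |n| = √107.
Distance = |-79| / √107 = 79/√107 ≈ 7.6372.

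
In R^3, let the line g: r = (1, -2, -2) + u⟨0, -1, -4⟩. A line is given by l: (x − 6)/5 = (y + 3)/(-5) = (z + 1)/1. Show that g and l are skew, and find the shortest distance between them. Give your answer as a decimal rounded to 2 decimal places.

l has direction (5, -5, 1) through (6, -3, -1).
Common perpendicular direction n = (0, -1, -4) × (5, -5, 1) = (-21, -20, 5).
With w = (6, -3, -1) − (1, -2, -2) = (5, -1, 1), w · n = -80.
Since n ≠ 0 the lines are not parallel, and w · n = -80 ≠ 0 so they do not intersect; hence they are skew.
Distance = |w · n| / |n| = |-80| / √866 ≈ 2.72.

2.72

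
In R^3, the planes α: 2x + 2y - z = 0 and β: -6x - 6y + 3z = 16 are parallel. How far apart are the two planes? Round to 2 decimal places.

Rescale β by 1/(-3): 2x + 2y - z = -16/3. Then distance = |0 − (-16/3)| / √9 ≈ 1.78.

1.78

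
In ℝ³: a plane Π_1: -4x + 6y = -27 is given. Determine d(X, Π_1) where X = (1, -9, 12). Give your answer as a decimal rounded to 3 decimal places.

4.299

n·X − d = (-4)·(1) + (6)·(-9) + (0)·(12) − (-27) = -31; |n| = √52.
Distance = |-31| / √52 = 31/√52 ≈ 4.299.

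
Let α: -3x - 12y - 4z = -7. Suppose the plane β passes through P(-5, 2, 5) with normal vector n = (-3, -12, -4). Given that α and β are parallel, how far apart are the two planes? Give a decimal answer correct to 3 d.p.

β: n·r = n·P gives -3x - 12y - 4z = -29.
Same normal n = (-3, -12, -4) with |n| = √169; distance = |-7 − (-29)| / |n| = 22/√169 ≈ 1.692.

1.692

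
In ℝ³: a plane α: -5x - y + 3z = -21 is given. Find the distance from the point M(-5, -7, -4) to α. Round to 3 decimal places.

6.930

n·M − d = (-5)·(-5) + (-1)·(-7) + (3)·(-4) − (-21) = 41; |n| = √35.
Distance = |41| / √35 = 41/√35 ≈ 6.930.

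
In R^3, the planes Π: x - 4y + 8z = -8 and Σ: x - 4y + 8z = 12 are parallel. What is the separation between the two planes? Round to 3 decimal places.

2.222

Same normal n = (1, -4, 8) with |n| = √81; distance = |-8 − 12| / |n| = 20/√81 ≈ 2.222.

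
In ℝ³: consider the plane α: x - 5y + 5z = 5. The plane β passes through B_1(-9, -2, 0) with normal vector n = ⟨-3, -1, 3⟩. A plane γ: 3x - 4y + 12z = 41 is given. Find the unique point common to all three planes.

β: n·r = n·B_1 gives -3x - y + 3z = 29.
Solving the 3×3 linear system x - 5y + 5z = 5, -3x - y + 3z = 29, 3x - 4y + 12z = 41 (e.g. by elimination or Cramer's rule, determinant = -150) gives (-5, 4, 6).

(-5, 4, 6)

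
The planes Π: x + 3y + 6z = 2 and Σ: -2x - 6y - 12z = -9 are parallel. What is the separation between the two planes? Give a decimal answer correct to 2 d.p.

0.37

Rescale Σ by 1/(-2): x + 3y + 6z = 9/2. Then distance = |2 − (9/2)| / √46 ≈ 0.37.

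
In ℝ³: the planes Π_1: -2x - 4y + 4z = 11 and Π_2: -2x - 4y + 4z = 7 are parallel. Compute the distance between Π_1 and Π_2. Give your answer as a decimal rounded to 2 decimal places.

Same normal n = (-2, -4, 4) with |n| = √36; distance = |11 − 7| / |n| = 4/√36 ≈ 0.67.

0.67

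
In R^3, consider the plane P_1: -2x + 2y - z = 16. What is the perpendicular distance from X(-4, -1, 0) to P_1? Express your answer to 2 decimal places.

n·X − d = (-2)·(-4) + (2)·(-1) + (-1)·(0) − 16 = -10; |n| = √9.
Distance = |-10| / √9 = 10/√9 ≈ 3.33.

3.33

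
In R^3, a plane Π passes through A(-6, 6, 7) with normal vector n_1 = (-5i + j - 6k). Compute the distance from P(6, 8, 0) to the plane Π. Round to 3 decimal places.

2.032

Π: n_1·r = n_1·A gives -5x + y - 6z = -6.
n·P − d = (-5)·(6) + (1)·(8) + (-6)·(0) − (-6) = -16; |n| = √62.
Distance = |-16| / √62 = 16/√62 ≈ 2.032.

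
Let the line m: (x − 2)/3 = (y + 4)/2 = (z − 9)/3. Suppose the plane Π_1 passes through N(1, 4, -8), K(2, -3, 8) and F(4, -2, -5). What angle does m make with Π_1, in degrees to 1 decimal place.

59.9

m has direction (3, 2, 3) through (2, -4, 9).
NK = (1, -7, 16), NF = (3, -6, 3); a normal to Π_1 is NK × NF = (75, 45, 15).
Using N: Π_1 has equation 75x + 45y + 15z = 135.
sin θ = |n·v| / (|n||v|) = |360| / (√7875 · √22) = 0.86490.
θ ≈ 59.9°.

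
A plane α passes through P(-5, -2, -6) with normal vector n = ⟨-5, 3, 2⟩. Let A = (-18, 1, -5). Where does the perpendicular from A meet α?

(-8, -5, -9)

α: n·r = n·P gives -5x + 3y + 2z = 7.
Foot = A − λn with λ = (n·A − d)/|n|² = (83 − 7)/38 = 2.
Foot = (-18, 1, -5) − 2·(-5, 3, 2) = (-8, -5, -9).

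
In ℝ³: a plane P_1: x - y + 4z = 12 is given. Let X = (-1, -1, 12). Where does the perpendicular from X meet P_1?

Foot = X − λn with λ = (n·X − d)/|n|² = (48 − 12)/18 = 2.
Foot = (-1, -1, 12) − 2·(1, -1, 4) = (-3, 1, 4).

(-3, 1, 4)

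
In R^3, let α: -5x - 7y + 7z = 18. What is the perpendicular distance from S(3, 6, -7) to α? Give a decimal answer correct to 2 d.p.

11.18

n·S − d = (-5)·(3) + (-7)·(6) + (7)·(-7) − 18 = -124; |n| = √123.
Distance = |-124| / √123 = 124/√123 ≈ 11.18.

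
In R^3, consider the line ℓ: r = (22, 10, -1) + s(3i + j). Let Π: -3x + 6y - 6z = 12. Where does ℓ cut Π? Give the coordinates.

Substitute r = (22, 10, -1) + t(3, 1, 0) into the plane: 0 + (-3)t = 12, so t = -4.
Intersection: (22, 10, -1) + (-4)·(3, 1, 0) = (10, 6, -1).

(10, 6, -1)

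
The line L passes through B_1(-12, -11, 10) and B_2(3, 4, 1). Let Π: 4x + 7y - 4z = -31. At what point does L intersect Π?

A direction vector for L is B_2 − B_1 = (15, 15, -9).
Substitute r = (-12, -11, 10) + t(15, 15, -9) into the plane: -165 + 201t = -31, so t = 2/3.
Intersection: (-12, -11, 10) + (2/3)·(15, 15, -9) = (-2, -1, 4).

(-2, -1, 4)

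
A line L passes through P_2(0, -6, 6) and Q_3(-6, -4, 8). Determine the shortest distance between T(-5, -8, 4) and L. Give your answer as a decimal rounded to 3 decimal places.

A direction vector for L is Q_3 − P_2 = (-6, 2, 2).
Taking (0, -6, 6) on L with direction v = (-6, 2, 2): w = T − (0, -6, 6) = (-5, -2, -2), and w × v = (0, 22, -22).
Distance = |w × v| / |v| = √968 / √44 ≈ 4.690.

4.690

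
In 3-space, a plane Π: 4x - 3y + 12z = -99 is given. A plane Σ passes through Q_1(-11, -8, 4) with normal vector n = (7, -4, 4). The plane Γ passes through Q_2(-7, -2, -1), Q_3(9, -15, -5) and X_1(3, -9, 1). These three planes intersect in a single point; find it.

Σ: n·r = n·Q_1 gives 7x - 4y + 4z = -29.
Q_2Q_3 = (16, -13, -4), Q_2X_1 = (10, -7, 2); a normal to Γ is Q_2Q_3 × Q_2X_1 = (-54, -72, 18).
Using Q_2: Γ has equation -54x - 72y + 18z = 504.
Solving the 3×3 linear system 4x - 3y + 12z = -99, 7x - 4y + 4z = -29, -54x - 72y + 18z = 504 (e.g. by elimination or Cramer's rule, determinant = -6750) gives (-3, -7, -9).

(-3, -7, -9)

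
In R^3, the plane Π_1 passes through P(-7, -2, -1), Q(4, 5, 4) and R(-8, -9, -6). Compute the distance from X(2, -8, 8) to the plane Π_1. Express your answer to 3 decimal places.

PQ = (11, 7, 5), PR = (-1, -7, -5); a normal to Π_1 is PQ × PR = (0, 50, -70).
Using P: Π_1 has equation 50y - 70z = -30.
n·X − d = (0)·(2) + (50)·(-8) + (-70)·(8) − (-30) = -930; |n| = √7400.
Distance = |-930| / √7400 = 930/√7400 ≈ 10.811.

10.811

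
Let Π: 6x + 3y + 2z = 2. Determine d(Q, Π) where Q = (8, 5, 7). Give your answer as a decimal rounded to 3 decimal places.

10.714

n·Q − d = (6)·(8) + (3)·(5) + (2)·(7) − 2 = 75; |n| = √49.
Distance = |75| / √49 = 75/√49 ≈ 10.714.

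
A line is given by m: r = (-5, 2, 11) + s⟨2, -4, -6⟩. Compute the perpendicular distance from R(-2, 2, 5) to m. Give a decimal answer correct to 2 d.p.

Taking (-5, 2, 11) on m with direction v = (2, -4, -6): w = R − (-5, 2, 11) = (3, 0, -6), and w × v = (-24, 6, -12).
Distance = |w × v| / |v| = √756 / √56 ≈ 3.67.

3.67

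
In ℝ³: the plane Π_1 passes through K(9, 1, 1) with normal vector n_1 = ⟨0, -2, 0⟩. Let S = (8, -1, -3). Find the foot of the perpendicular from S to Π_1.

Π_1: n_1·r = n_1·K gives -2y = -2.
Foot = S − λn with λ = (n·S − d)/|n|² = (2 − (-2))/4 = 1.
Foot = (8, -1, -3) − 1·(0, -2, 0) = (8, 1, -3).

(8, 1, -3)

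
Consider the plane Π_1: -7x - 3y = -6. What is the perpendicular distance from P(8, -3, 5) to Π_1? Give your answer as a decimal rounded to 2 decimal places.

n·P − d = (-7)·(8) + (-3)·(-3) + (0)·(5) − (-6) = -41; |n| = √58.
Distance = |-41| / √58 = 41/√58 ≈ 5.38.

5.38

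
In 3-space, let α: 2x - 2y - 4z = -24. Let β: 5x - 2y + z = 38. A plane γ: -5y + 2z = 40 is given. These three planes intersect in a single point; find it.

(4, -4, 10)

Solving the 3×3 linear system 2x - 2y - 4z = -24, 5x - 2y + z = 38, -5y + 2z = 40 (e.g. by elimination or Cramer's rule, determinant = 122) gives (4, -4, 10).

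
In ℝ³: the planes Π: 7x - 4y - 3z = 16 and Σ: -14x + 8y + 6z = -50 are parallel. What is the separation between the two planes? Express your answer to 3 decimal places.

1.046

Rescale Σ by 1/(-2): 7x - 4y - 3z = 25. Then distance = |16 − 25| / √74 ≈ 1.046.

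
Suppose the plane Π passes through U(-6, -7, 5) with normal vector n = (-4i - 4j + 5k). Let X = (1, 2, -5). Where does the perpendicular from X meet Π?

(-7, -6, 5)

Π: n·r = n·U gives -4x - 4y + 5z = 77.
Foot = X − λn with λ = (n·X − d)/|n|² = (-37 − 77)/57 = -2.
Foot = (1, 2, -5) − (-2)·(-4, -4, 5) = (-7, -6, 5).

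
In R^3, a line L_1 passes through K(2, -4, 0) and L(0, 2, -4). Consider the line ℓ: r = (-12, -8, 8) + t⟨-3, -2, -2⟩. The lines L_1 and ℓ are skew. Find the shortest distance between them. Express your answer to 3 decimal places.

A direction vector for L_1 is L − K = (-2, 6, -4).
Common perpendicular direction n = (-2, 6, -4) × (-3, -2, -2) = (-20, 8, 22).
With w = (-12, -8, 8) − (2, -4, 0) = (-14, -4, 8), w · n = 424.
Distance = |w · n| / |n| = |424| / √948 ≈ 13.771.

13.771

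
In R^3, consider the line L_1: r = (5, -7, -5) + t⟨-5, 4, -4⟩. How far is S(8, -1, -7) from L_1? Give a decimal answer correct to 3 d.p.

Taking (5, -7, -5) on L_1 with direction v = (-5, 4, -4): w = S − (5, -7, -5) = (3, 6, -2), and w × v = (-16, 22, 42).
Distance = |w × v| / |v| = √2504 / √57 ≈ 6.628.

6.628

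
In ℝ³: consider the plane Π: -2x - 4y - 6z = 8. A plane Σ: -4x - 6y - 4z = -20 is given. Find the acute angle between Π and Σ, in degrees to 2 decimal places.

cos θ = |n₁·n₂| / (|n₁||n₂|) = |56| / (√56 · √68).
θ = arccos(0.90749) ≈ 24.84°.

24.84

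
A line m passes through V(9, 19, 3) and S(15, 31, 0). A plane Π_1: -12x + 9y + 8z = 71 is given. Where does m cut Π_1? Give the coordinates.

A direction vector for m is S − V = (6, 12, -3).
Substitute r = (9, 19, 3) + t(6, 12, -3) into the plane: 87 + 12t = 71, so t = -4/3.
Intersection: (9, 19, 3) + (-4/3)·(6, 12, -3) = (1, 3, 7).

(1, 3, 7)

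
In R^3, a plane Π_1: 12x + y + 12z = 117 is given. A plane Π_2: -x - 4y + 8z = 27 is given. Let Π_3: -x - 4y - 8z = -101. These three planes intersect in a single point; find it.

(1, 9, 8)

Solving the 3×3 linear system 12x + y + 12z = 117, -x - 4y + 8z = 27, -x - 4y - 8z = -101 (e.g. by elimination or Cramer's rule, determinant = 752) gives (1, 9, 8).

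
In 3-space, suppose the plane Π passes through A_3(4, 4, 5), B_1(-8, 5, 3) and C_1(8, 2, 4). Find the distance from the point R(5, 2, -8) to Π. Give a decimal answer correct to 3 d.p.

7.833

A_3B_1 = (-12, 1, -2), A_3C_1 = (4, -2, -1); a normal to Π is A_3B_1 × A_3C_1 = (-5, -20, 20).
Using A_3: Π has equation -5x - 20y + 20z = 0.
n·R − d = (-5)·(5) + (-20)·(2) + (20)·(-8) − 0 = -225; |n| = √825.
Distance = |-225| / √825 = 225/√825 ≈ 7.833.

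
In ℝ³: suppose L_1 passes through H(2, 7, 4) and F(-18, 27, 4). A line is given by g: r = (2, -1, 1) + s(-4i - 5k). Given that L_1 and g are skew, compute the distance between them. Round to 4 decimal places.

A direction vector for L_1 is F − H = (-20, 20, 0).
Common perpendicular direction n = (-20, 20, 0) × (-4, 0, -5) = (-100, -100, 80).
With w = (2, -1, 1) − (2, 7, 4) = (0, -8, -3), w · n = 560.
Distance = |w · n| / |n| = |560| / √26400 ≈ 3.4466.

3.4466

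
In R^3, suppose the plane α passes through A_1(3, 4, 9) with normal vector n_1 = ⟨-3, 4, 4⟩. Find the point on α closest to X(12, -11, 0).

(3, 1, 12)

α: n_1·r = n_1·A_1 gives -3x + 4y + 4z = 43.
Foot = X − λn with λ = (n·X − d)/|n|² = (-80 − 43)/41 = -3.
Foot = (12, -11, 0) − (-3)·(-3, 4, 4) = (3, 1, 12).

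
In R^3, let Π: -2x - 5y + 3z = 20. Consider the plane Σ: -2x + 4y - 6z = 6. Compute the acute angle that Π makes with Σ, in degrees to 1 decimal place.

cos θ = |n₁·n₂| / (|n₁||n₂|) = |-34| / (√38 · √56).
θ = arccos(0.73704) ≈ 42.5°.

42.5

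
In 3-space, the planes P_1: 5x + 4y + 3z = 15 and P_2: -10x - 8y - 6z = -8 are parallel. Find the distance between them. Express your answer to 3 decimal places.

1.556

Rescale P_2 by 1/(-2): 5x + 4y + 3z = 4. Then distance = |15 − 4| / √50 ≈ 1.556.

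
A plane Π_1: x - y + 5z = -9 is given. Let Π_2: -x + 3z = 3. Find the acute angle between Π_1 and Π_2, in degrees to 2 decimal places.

cos θ = |n₁·n₂| / (|n₁||n₂|) = |14| / (√27 · √10).
θ = arccos(0.85201) ≈ 31.57°.

31.57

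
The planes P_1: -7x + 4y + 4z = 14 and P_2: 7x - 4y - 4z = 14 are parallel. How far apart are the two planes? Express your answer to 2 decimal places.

3.11

Rescale P_2 by 1/(-1): -7x + 4y + 4z = -14. Then distance = |14 − (-14)| / √81 ≈ 3.11.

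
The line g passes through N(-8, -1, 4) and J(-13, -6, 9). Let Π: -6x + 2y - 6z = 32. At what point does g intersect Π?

A direction vector for g is J − N = (-5, -5, 5).
Substitute r = (-8, -1, 4) + t(-5, -5, 5) into the plane: 22 + (-10)t = 32, so t = -1.
Intersection: (-8, -1, 4) + (-1)·(-5, -5, 5) = (-3, 4, -1).

(-3, 4, -1)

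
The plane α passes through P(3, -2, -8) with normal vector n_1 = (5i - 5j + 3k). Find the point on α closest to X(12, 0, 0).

α: n_1·r = n_1·P gives 5x - 5y + 3z = 1.
Foot = X − λn with λ = (n·X − d)/|n|² = (60 − 1)/59 = 1.
Foot = (12, 0, 0) − 1·(5, -5, 3) = (7, 5, -3).

(7, 5, -3)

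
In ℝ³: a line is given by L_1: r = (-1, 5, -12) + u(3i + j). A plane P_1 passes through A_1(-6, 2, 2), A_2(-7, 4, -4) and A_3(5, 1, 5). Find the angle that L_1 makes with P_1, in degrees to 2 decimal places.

17.46

A_1A_2 = (-1, 2, -6), A_1A_3 = (11, -1, 3); a normal to P_1 is A_1A_2 × A_1A_3 = (0, -63, -21).
Using A_1: P_1 has equation -63y - 21z = -168.
sin θ = |n·v| / (|n||v|) = |-63| / (√4410 · √10) = 0.30000.
θ ≈ 17.46°.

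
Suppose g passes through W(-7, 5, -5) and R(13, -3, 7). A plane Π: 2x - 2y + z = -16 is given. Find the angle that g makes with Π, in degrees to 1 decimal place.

A direction vector for g is R − W = (20, -8, 12).
sin θ = |n·v| / (|n||v|) = |68| / (√9 · √608) = 0.91925.
θ ≈ 66.8°.

66.8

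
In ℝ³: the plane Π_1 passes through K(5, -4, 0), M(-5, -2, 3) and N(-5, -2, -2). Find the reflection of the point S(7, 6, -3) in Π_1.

KM = (-10, 2, 3), KN = (-10, 2, -2); a normal to Π_1 is KM × KN = (-10, -50, 0).
Using K: Π_1 has equation -10x - 50y = 150.
λ = (n·S − d)/|n|² = (-370 − 150)/2600 = -1/5.
Reflection = S − 2λn = (7, 6, -3) − (-2/5)·(-10, -50, 0) = (3, -14, -3).

(3, -14, -3)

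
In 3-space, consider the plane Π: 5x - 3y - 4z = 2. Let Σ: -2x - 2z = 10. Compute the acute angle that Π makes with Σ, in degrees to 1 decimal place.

84.3

cos θ = |n₁·n₂| / (|n₁||n₂|) = |-2| / (√50 · √8).
θ = arccos(0.10000) ≈ 84.3°.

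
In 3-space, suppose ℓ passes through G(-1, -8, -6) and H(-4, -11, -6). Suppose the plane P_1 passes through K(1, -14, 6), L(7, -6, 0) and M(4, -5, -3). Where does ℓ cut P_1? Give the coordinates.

(5, -2, -6)

A direction vector for ℓ is H − G = (-3, -3, 0).
KL = (6, 8, -6), KM = (3, 9, -9); a normal to P_1 is KL × KM = (-18, 36, 30).
Using K: P_1 has equation -18x + 36y + 30z = -342.
Substitute r = (-1, -8, -6) + t(-3, -3, 0) into the plane: -450 + (-54)t = -342, so t = -2.
Intersection: (-1, -8, -6) + (-2)·(-3, -3, 0) = (5, -2, -6).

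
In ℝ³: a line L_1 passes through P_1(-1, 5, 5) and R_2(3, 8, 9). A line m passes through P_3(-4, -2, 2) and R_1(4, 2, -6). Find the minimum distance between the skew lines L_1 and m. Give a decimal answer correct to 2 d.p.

4.01

A direction vector for L_1 is R_2 − P_1 = (4, 3, 4).
A direction vector for m is R_1 − P_3 = (8, 4, -8).
Common perpendicular direction n = (4, 3, 4) × (8, 4, -8) = (-40, 64, -8).
With w = (-4, -2, 2) − (-1, 5, 5) = (-3, -7, -3), w · n = -304.
Distance = |w · n| / |n| = |-304| / √5760 ≈ 4.01.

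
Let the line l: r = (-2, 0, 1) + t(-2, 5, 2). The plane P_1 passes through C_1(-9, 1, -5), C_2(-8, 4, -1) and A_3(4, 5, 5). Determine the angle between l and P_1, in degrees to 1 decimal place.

C_1C_2 = (1, 3, 4), C_1A_3 = (13, 4, 10); a normal to P_1 is C_1C_2 × C_1A_3 = (14, 42, -35).
Using C_1: P_1 has equation 14x + 42y - 35z = 91.
sin θ = |n·v| / (|n||v|) = |112| / (√3185 · √33) = 0.34547.
θ ≈ 20.2°.

20.2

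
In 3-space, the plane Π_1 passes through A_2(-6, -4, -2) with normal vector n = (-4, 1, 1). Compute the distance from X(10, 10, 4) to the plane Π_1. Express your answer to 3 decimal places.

Π_1: n·r = n·A_2 gives -4x + y + z = 18.
n·X − d = (-4)·(10) + (1)·(10) + (1)·(4) − 18 = -44; |n| = √18.
Distance = |-44| / √18 = 44/√18 ≈ 10.371.

10.371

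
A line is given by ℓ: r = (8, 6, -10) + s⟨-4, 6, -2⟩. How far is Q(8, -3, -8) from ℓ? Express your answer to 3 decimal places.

4.993

Taking (8, 6, -10) on ℓ with direction v = (-4, 6, -2): w = Q − (8, 6, -10) = (0, -9, 2), and w × v = (6, -8, -36).
Distance = |w × v| / |v| = √1396 / √56 ≈ 4.993.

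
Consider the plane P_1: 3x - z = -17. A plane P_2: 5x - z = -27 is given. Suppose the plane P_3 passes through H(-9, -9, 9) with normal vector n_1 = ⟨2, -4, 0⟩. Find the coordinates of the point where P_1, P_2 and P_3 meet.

(-5, -7, 2)

P_3: n_1·r = n_1·H gives 2x - 4y = 18.
Solving the 3×3 linear system 3x - z = -17, 5x - z = -27, 2x - 4y = 18 (e.g. by elimination or Cramer's rule, determinant = 8) gives (-5, -7, 2).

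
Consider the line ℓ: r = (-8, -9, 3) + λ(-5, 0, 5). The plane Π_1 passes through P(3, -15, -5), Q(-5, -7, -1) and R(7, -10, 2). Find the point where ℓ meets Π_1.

(-3, -9, -2)

PQ = (-8, 8, 4), PR = (4, 5, 7); a normal to Π_1 is PQ × PR = (36, 72, -72).
Using P: Π_1 has equation 36x + 72y - 72z = -612.
Substitute r = (-8, -9, 3) + t(-5, 0, 5) into the plane: -1152 + (-540)t = -612, so t = -1.
Intersection: (-8, -9, 3) + (-1)·(-5, 0, 5) = (-3, -9, -2).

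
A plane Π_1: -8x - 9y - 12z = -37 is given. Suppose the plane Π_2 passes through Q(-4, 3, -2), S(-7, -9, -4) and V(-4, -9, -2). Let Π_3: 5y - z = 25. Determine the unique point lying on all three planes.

QS = (-3, -12, -2), QV = (0, -12, 0); a normal to Π_2 is QS × QV = (-24, 0, 36).
Using Q: Π_2 has equation -24x + 36z = 24.
Solving the 3×3 linear system -8x - 9y - 12z = -37, -24x + 36z = 24, 5y - z = 25 (e.g. by elimination or Cramer's rule, determinant = 3096) gives (-1, 5, 0).

(-1, 5, 0)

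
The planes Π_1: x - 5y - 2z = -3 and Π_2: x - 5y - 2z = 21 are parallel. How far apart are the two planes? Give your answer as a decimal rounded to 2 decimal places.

Same normal n = (1, -5, -2) with |n| = √30; distance = |-3 − 21| / |n| = 24/√30 ≈ 4.38.

4.38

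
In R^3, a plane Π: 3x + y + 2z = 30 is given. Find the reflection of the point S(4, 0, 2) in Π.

λ = (n·S − d)/|n|² = (16 − 30)/14 = -1.
Reflection = S − 2λn = (4, 0, 2) − (-2)·(3, 1, 2) = (10, 2, 6).

(10, 2, 6)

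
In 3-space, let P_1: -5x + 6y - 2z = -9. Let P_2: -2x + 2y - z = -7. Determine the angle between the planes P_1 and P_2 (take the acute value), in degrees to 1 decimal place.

cos θ = |n₁·n₂| / (|n₁||n₂|) = |24| / (√65 · √9).
θ = arccos(0.99228) ≈ 7.1°.

7.1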